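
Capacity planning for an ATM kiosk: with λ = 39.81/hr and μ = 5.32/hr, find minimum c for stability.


Stability requires cμ > λ ⇔ c > λ/μ.
λ/μ = 39.81/5.32 = 7.4831
Minimum integer c = ⌊7.4831⌋ + 1 = 8
Check: 8·5.32 = 42.56 > 39.81, while 7·5.32 = 37.24 ≤ 39.81

Final: 8 servers


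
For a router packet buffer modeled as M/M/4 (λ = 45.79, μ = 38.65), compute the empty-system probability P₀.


a = λ/μ = 45.79/38.65 = 1.1847; ρ = a/c = 0.2962
Σ_{k=0}^{3} a^k/k! (terms k=0..3) = 1.00000 + 1.18473 + 0.70180 + 0.27715 = 3.16368
Tail: a^4/(4!(1−ρ)) = 1.97008/(24·0.7038) = 0.11663
P₀ = 1/(3.16368 + 0.11663) = 1/3.28031 = 0.304849

Final: 0.304849


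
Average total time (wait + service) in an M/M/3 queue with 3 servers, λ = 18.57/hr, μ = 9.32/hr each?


a = 1.9925; ρ = 0.6642; P₀ = 0.112320
Lq = P₀·a^c·ρ/(c!(1−ρ)²) = 0.87199
Wq = Lq/λ = 0.87199/18.57 = 0.04696 hr
W = Wq + 1/μ = 0.04696 + 0.10730 = 0.15425 hr

Final: 0.15425 hr


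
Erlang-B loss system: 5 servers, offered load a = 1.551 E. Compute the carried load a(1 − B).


B(5,1.551) = 0.015943 (Erlang-B)
Carried load = a(1 − B) = 1.551·(1 − 0.015943) = 1.551·0.984057 = 1.5263 E

Final: 1.5263 Erlangs


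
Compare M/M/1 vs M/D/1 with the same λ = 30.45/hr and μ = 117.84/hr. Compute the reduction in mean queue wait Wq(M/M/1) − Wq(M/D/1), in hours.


ρ = 30.45/117.84 = 0.2584
Wq(M/M/1) = ρ/(μ−λ) = 0.2584/87.39 = 0.002957 hr
Wq(M/D/1) = ρ/(2(μ−λ)) = 0.001478 hr
Savings = 0.002957 − 0.001478 = 0.001478 hr

Final: 0.001478 hr


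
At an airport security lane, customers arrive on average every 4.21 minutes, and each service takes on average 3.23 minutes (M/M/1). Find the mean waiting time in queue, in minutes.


λ = 60/4.21 = 14.2518 /hr
μ = 60/3.23 = 18.5759 /hr
ρ = λ/μ = 14.2518/18.5759 = 0.7672
Wq = ρ/(μ−λ) = 0.7672/(18.5759−14.2518) = 0.17743 hr
In minutes: 0.17743·60 = 10.646 min

Final: 10.646 min


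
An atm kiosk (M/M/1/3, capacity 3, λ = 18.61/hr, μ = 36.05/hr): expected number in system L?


ρ = 18.61/36.05 = 0.5162
L = ρ[1 − (K+1)ρ^K + Kρ^(K+1)] / [(1−ρ)(1−ρ^(K+1))]
Numerator: 0.5162·(1 − 4·0.137570 + 3·0.071017) = 0.342141
Denominator: (0.4838)·(0.928983) = 0.449416
L = 0.342141/0.449416 = 0.7613

Final: 0.7613


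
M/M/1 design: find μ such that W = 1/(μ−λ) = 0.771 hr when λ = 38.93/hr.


W = 1/(μ−λ) ⇒ μ − λ = 1/W = 1/0.771 = 1.2970
μ = λ + 1/W = 38.93 + 1.2970 = 40.2270 per hr

Final: 40.2270 /hr


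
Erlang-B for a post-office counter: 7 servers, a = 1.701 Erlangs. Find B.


B(c,a) = (a^c/c!) / Σ_{k=0}^{c} a^k/k!
a^7/7! = 0.008175
Σ terms (k=0..7): 1.00000 + 1.70100 + 1.44670 + 0.82028 + 0.34882 + 0.11867 + 0.03364 + 0.008175 = 5.477291
B = 0.008175/5.477291 = 0.001493

Final: 0.001493


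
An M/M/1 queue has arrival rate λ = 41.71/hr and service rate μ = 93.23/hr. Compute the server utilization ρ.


ρ = λ/μ = 41.71/93.23 = 0.4474

Final: 0.4474


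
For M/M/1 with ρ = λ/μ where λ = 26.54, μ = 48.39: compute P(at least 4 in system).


ρ = 26.54/48.39 = 0.5485
P(N ≥ n) = ρ^n = 0.5485^4 = 0.090486

Final: 0.090486


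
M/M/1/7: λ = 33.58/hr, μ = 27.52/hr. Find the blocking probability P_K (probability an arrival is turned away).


ρ = λ/μ = 33.58/27.52 = 1.2202
P_K = (1−ρ)ρ^K/(1−ρ^(K+1)) = (-0.2202·4.027410)/(1 − 4.914260)
= -0.886850/-3.914260 = 0.226569

Final: 0.226569


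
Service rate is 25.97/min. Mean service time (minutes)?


Mean service time = 1/μ = 1/25.97 minute = 0.03851 minute
In minutes: 0.03851 × 1 = 0.03851 min

Final: 0.03851 min


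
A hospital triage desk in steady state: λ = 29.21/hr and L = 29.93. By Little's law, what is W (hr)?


W = L/λ = 29.93/29.21 = 1.0246 hr

Final: 1.0246 hr


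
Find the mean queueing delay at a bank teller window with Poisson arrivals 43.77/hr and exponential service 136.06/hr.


ρ = 43.77/136.06 = 0.3217
Wq = ρ/(μ−λ) = 0.3217/(136.06 − 43.77) = 0.3217/92.29 = 0.003486 hr

Final: 0.003486 hr


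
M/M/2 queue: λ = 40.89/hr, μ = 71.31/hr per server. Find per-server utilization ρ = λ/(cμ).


ρ = λ/(cμ) = 40.89/(2·71.31) = 40.89/142.62 = 0.2867

Final: 0.2867


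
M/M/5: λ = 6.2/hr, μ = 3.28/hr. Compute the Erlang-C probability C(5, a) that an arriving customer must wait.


a = λ/μ = 1.8902; ρ = a/5 = 0.3780
P₀ = 0.150203 (from M/M/c formula)
C(c,a) = [a^c/(c!(1−ρ))]·P₀ = [24.13177/(120·0.6220)]·0.150203
= 0.32333·0.150203 = 0.048566

Final: 0.048566


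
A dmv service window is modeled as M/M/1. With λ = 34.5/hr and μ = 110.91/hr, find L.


ρ = λ/μ = 34.5/110.91 = 0.3111
L = ρ/(1−ρ) = 0.3111/(1 − 0.3111) = 0.3111/0.6889 = 0.4515

Final: 0.4515


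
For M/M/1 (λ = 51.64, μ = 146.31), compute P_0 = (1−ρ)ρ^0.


ρ = 51.64/146.31 = 0.3529
P_n = (1−ρ)·ρ^n = (1 − 0.3529)·0.3529^0 = 0.6471·1.000000 = 0.647051

Final: 0.647051


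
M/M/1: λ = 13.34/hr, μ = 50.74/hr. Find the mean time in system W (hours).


W = 1/(μ−λ) = 1/(50.74 − 13.34) = 1/37.40 = 0.02674 hr

Final: 0.02674 hr


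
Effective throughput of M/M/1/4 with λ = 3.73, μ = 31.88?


ρ = 0.1170; P_K = (1−ρ)ρ^4/(1−ρ^5) = 0.0001655
λ_eff = λ(1 − P_K) = 3.73·(1 − 0.0001655) = 3.73·0.999835 = 3.7294 /hr

Final: 3.7294 /hr


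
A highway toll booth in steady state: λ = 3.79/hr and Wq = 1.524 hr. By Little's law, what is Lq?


Lq = λWq = 3.79·1.524 = 5.7760

Final: 5.7760


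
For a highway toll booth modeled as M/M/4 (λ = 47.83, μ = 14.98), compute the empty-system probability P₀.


a = λ/μ = 47.83/14.98 = 3.1929; ρ = a/c = 0.7982
Σ_{k=0}^{3} a^k/k! (terms k=0..3) = 1.00000 + 3.19292 + 5.09738 + 5.42518 = 14.71549
Tail: a^4/(4!(1−ρ)) = 103.93319/(24·0.2018) = 21.46291
P₀ = 1/(14.71549 + 21.46291) = 1/36.17840 = 0.027641

Final: 0.027641


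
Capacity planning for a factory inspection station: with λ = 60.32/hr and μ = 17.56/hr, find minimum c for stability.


Stability requires cμ > λ ⇔ c > λ/μ.
λ/μ = 60.32/17.56 = 3.4351
Minimum integer c = ⌊3.4351⌋ + 1 = 4
Check: 4·17.56 = 70.24 > 60.32, while 3·17.56 = 52.68 ≤ 60.32

Final: 4 servers


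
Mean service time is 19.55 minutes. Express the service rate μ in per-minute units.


μ = 1/(service time) in consistent units.
1 minute = 1 min, so μ = 1/19.55 = 0.05115 per minute

Final: 0.05115 /min


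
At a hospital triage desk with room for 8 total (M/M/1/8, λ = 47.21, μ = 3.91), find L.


ρ = 47.21/3.91 = 12.0742
L = ρ[1 − (K+1)ρ^K + Kρ^(K+1)] / [(1−ρ)(1−ρ^(K+1))]
Numerator: 12.0742·(1 − 9·451708168.554567 + 8·5454000674.542478) = 477734192089.837158
Denominator: (-11.0742)·(-5454000673.542478) = 60398524082.964012
L = 477734192089.837158/60398524082.964012 = 7.9097

Final: 7.9097


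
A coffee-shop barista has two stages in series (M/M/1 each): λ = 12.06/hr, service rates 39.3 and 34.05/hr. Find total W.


Each node sees arrival rate λ = 12.06/hr (tandem ⇒ throughput preserved).
W₁ = 1/(μ₁−λ) = 1/(39.3−12.06) = 0.03671 hr
W₂ = 1/(μ₂−λ) = 1/(34.05−12.06) = 0.04548 hr
W_total = W₁ + W₂ = 0.03671 + 0.04548 = 0.08219 hr

Final: 0.08219 hr


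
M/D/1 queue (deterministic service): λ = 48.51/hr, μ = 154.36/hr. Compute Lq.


ρ = 48.51/154.36 = 0.3143
M/D/1: Lq = ρ²/(2(1−ρ)) = 0.09876/(2·0.6857) = 0.07201

Final: 0.07201


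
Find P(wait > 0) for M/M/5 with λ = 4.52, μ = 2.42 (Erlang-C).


a = λ/μ = 1.8678; ρ = a/5 = 0.3736
P₀ = 0.153669 (from M/M/c formula)
C(c,a) = [a^c/(c!(1−ρ))]·P₀ = [22.73083/(120·0.6264)]·0.153669
= 0.30238·0.153669 = 0.046466

Final: 0.046466


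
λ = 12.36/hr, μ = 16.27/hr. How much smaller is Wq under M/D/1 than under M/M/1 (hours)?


ρ = 12.36/16.27 = 0.7597
Wq(M/M/1) = ρ/(μ−λ) = 0.7597/3.91 = 0.19429 hr
Wq(M/D/1) = ρ/(2(μ−λ)) = 0.09715 hr
Savings = 0.19429 − 0.09715 = 0.09715 hr

Final: 0.09715 hr


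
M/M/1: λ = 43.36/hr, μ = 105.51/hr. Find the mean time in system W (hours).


W = 1/(μ−λ) = 1/(105.51 − 43.36) = 1/62.15 = 0.01609 hr

Final: 0.01609 hr


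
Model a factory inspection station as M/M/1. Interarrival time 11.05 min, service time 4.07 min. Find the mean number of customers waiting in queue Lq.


λ = 60/11.05 = 5.4299 /hr
μ = 60/4.07 = 14.7420 /hr
ρ = λ/μ = 5.4299/14.7420 = 0.3683
Lq = ρ²/(1−ρ) = 0.1357/0.6317 = 0.2148

Final: 0.2148


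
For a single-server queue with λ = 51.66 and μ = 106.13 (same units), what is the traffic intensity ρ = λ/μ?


ρ = λ/μ = 51.66/106.13 = 0.4868

Final: 0.4868


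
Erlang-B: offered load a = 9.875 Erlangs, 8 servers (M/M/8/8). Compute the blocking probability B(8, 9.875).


B(c,a) = (a^c/c!) / Σ_{k=0}^{c} a^k/k!
a^8/8! = 2242.726481
Σ terms (k=0..8): 1.00000 + 9.87500 + 48.75781 + 160.49447 + 396.22071 + 782.53591 + 1287.92368 + 1816.89234 + 2242.72648 = 6746.426403
B = 2242.726481/6746.426403 = 0.332432

Final: 0.332432


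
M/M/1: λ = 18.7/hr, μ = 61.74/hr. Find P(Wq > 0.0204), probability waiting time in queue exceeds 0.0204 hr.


ρ = 18.7/61.74 = 0.3029
P(Wq > t) = ρ·e^{−(μ−λ)t} = 0.3029·e^{−0.8780}
= 0.3029·0.415607 = 0.125880

Final: 0.125880


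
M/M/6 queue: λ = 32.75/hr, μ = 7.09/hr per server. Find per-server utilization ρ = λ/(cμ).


ρ = λ/(cμ) = 32.75/(6·7.09) = 32.75/42.54 = 0.7699

Final: 0.7699


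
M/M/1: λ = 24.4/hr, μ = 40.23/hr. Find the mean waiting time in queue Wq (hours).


ρ = 24.4/40.23 = 0.6065
Wq = ρ/(μ−λ) = 0.6065/(40.23 − 24.4) = 0.6065/15.83 = 0.03831 hr

Final: 0.03831 hr


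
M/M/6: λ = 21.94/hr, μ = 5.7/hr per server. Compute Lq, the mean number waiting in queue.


a = λ/μ = 3.8491; ρ = a/6 = 0.6415
P₀ = 0.019783
Lq = P₀·a^c·ρ / (c!·(1−ρ)²) = 0.019783·3252.15028·0.6415/(720·0.12851)
= 0.44608

Final: 0.44608


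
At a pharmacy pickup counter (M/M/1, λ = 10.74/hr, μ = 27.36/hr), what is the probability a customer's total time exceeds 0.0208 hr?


W ~ Exponential(μ−λ) for M/M/1.
μ − λ = 27.36 − 10.74 = 16.6200
P(W > t) = e^{−(μ−λ)t} = e^{−0.3457} = 0.707728

Final: 0.707728


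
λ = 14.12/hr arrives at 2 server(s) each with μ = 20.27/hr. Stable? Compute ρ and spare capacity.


Total capacity cμ = 2·20.27 = 40.54/hr
ρ = λ/(cμ) = 14.12/40.54 = 0.3483
Stable ⇔ ρ < 1: YES
Spare capacity = cμ − λ = 40.54 − 14.12 = 26.42/hr

Final: ρ = 0.3483; stable; margin = 26.42/hr


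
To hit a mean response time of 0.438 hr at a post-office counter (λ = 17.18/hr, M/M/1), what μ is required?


W = 1/(μ−λ) ⇒ μ − λ = 1/W = 1/0.438 = 2.2831
μ = λ + 1/W = 17.18 + 2.2831 = 19.4631 per hr

Final: 19.4631 /hr


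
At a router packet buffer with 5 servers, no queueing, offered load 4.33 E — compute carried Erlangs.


B(5,4.33) = 0.228271 (Erlang-B)
Carried load = a(1 − B) = 4.33·(1 − 0.228271) = 4.33·0.771729 = 3.3416 E

Final: 3.3416 Erlangs


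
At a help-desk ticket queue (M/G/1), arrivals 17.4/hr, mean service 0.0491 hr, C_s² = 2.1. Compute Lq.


ρ = λ·E[S] = 17.4·0.0491 = 0.8543
Lq = ρ²(1+C_s²)/(2(1−ρ)) = 0.7299·(1+2.1)/(2·0.1457)
= 0.7299·3.1000/0.2913 = 7.76699

Final: 7.76699


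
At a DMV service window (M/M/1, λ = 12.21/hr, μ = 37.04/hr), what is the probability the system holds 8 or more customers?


ρ = 12.21/37.04 = 0.3296
P(N ≥ n) = ρ^n = 0.3296^8 = 0.0001394

Final: 0.0001394


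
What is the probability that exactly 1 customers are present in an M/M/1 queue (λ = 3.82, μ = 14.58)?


ρ = 3.82/14.58 = 0.2620
P_n = (1−ρ)·ρ^n = (1 − 0.2620)·0.2620^1 = 0.7380·0.262003 = 0.193357

Final: 0.193357


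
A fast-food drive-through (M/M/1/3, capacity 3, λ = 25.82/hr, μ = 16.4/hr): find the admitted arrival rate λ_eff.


ρ = 1.5744; P_K = (1−ρ)ρ^3/(1−ρ^4) = 0.435758
λ_eff = λ(1 − P_K) = 25.82·(1 − 0.435758) = 25.82·0.564242 = 14.5687 /hr

Final: 14.5687 /hr


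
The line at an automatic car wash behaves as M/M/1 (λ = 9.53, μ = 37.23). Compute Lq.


ρ = 9.53/37.23 = 0.2560
Lq = ρ²/(1−ρ) = 0.06552/0.7440 = 0.08807

Final: 0.08807


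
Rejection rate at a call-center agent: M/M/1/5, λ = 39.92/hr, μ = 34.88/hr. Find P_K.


ρ = λ/μ = 39.92/34.88 = 1.1445
P_K = (1−ρ)ρ^K/(1−ρ^(K+1)) = (-0.1445·1.963678)/(1 − 2.247421)
= -0.283742/-1.247421 = 0.227463

Final: 0.227463


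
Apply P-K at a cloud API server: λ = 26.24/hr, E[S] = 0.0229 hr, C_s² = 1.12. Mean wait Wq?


ρ = λ·E[S] = 26.24·0.0229 = 0.6009
E[S²] = E[S]²(1+C_s²) = 0.0229²·(1+1.12) = 0.001112
Wq = λ·E[S²]/(2(1−ρ)) = 26.24·0.001112/(2·0.3991) = 0.03655 hr

Final: 0.03655 hr


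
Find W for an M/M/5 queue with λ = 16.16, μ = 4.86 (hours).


a = 3.3251; ρ = 0.6650; P₀ = 0.032066
Lq = P₀·a^c·ρ/(c!(1−ρ)²) = 0.64371
Wq = Lq/λ = 0.64371/16.16 = 0.03983 hr
W = Wq + 1/μ = 0.03983 + 0.20576 = 0.24559 hr

Final: 0.24559 hr


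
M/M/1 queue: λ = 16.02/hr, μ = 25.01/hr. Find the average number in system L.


ρ = λ/μ = 16.02/25.01 = 0.6405
L = ρ/(1−ρ) = 0.6405/(1 − 0.6405) = 0.6405/0.3595 = 1.7820

Final: 1.7820


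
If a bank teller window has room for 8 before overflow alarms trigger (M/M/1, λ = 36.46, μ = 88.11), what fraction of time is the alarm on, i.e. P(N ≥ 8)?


ρ = 36.46/88.11 = 0.4138
P(N ≥ n) = ρ^n = 0.4138^8 = 0.0008597

Final: 0.0008597


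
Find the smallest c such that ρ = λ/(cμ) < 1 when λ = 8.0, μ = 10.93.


Stability requires cμ > λ ⇔ c > λ/μ.
λ/μ = 8.0/10.93 = 0.7319
Minimum integer c = ⌊0.7319⌋ + 1 = 1
Check: 1·10.93 = 10.93 > 8.0, while 0·10.93 = 0.00 ≤ 8.0

Final: 1 servers


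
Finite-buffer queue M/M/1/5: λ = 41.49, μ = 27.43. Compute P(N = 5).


ρ = λ/μ = 41.49/27.43 = 1.5126
P_K = (1−ρ)ρ^K/(1−ρ^(K+1)) = (-0.5126·7.917501)/(1 − 11.975834)
= -4.058333/-10.975834 = 0.369752

Final: 0.369752


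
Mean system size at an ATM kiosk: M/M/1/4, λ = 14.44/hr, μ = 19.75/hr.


ρ = 14.44/19.75 = 0.7311
L = ρ[1 − (K+1)ρ^K + Kρ^(K+1)] / [(1−ρ)(1−ρ^(K+1))]
Numerator: 0.7311·(1 − 5·0.285759 + 4·0.208930) = 0.297517
Denominator: (0.2689)·(0.791070) = 0.212688
L = 0.297517/0.212688 = 1.3988

Final: 1.3988


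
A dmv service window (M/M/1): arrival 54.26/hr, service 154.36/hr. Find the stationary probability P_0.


ρ = 54.26/154.36 = 0.3515
P_n = (1−ρ)·ρ^n = (1 − 0.3515)·0.3515^0 = 0.6485·1.000000 = 0.648484

Final: 0.648484


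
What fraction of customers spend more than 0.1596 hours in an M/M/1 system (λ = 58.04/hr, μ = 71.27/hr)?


W ~ Exponential(μ−λ) for M/M/1.
μ − λ = 71.27 − 58.04 = 13.2300
P(W > t) = e^{−(μ−λ)t} = e^{−2.1115} = 0.121055

Final: 0.121055


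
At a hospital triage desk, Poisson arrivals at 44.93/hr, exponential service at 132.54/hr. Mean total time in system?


W = 1/(μ−λ) = 1/(132.54 − 44.93) = 1/87.61 = 0.01141 hr

Final: 0.01141 hr


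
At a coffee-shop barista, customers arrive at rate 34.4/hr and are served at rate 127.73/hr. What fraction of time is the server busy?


ρ = λ/μ = 34.4/127.73 = 0.2693

Final: 0.2693


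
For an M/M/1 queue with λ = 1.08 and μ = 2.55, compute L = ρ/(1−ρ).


ρ = λ/μ = 1.08/2.55 = 0.4235
L = ρ/(1−ρ) = 0.4235/(1 − 0.4235) = 0.4235/0.5765 = 0.7347

Final: 0.7347


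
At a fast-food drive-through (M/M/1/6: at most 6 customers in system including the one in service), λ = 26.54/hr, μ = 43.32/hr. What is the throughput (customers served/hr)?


ρ = 0.6127; P_K = (1−ρ)ρ^6/(1−ρ^7) = 0.021168
λ_eff = λ(1 − P_K) = 26.54·(1 − 0.021168) = 26.54·0.978832 = 25.9782 /hr

Final: 25.9782 /hr


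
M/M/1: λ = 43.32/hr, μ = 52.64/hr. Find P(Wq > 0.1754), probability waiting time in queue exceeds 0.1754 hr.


ρ = 43.32/52.64 = 0.8229
P(Wq > t) = ρ·e^{−(μ−λ)t} = 0.8229·e^{−1.6347}
= 0.8229·0.195005 = 0.160479

Final: 0.160479


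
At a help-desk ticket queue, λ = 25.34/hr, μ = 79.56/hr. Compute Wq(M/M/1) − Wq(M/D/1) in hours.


ρ = 25.34/79.56 = 0.3185
Wq(M/M/1) = ρ/(μ−λ) = 0.3185/54.22 = 0.005874 hr
Wq(M/D/1) = ρ/(2(μ−λ)) = 0.002937 hr
Savings = 0.005874 − 0.002937 = 0.002937 hr

Final: 0.002937 hr


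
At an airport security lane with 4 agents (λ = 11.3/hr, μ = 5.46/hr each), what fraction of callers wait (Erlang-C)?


a = λ/μ = 2.0696; ρ = a/4 = 0.5174
P₀ = 0.120881 (from M/M/c formula)
C(c,a) = [a^c/(c!(1−ρ))]·P₀ = [18.34608/(24·0.4826)]·0.120881
= 1.58396·0.120881 = 0.191471

Final: 0.191471


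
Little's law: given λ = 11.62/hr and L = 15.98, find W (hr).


W = L/λ = 15.98/11.62 = 1.3752 hr

Final: 1.3752 hr


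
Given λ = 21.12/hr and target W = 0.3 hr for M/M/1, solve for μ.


W = 1/(μ−λ) ⇒ μ − λ = 1/W = 1/0.3 = 3.3333
μ = λ + 1/W = 21.12 + 3.3333 = 24.4533 per hr

Final: 24.4533 /hr


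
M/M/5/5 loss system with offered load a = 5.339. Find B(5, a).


B(c,a) = (a^c/c!) / Σ_{k=0}^{c} a^k/k!
a^5/5! = 36.150837
Σ terms (k=0..5): 1.00000 + 5.33900 + 14.25246 + 25.36463 + 33.85544 + 36.15084 = 115.962365
B = 36.150837/115.962365 = 0.311746

Final: 0.311746


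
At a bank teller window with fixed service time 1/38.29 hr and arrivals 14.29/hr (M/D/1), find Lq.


ρ = 14.29/38.29 = 0.3732
M/D/1: Lq = ρ²/(2(1−ρ)) = 0.1393/(2·0.6268) = 0.11111

Final: 0.11111


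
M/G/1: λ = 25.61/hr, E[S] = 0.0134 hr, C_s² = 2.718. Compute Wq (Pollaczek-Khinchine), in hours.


ρ = λ·E[S] = 25.61·0.0134 = 0.3432
E[S²] = E[S]²(1+C_s²) = 0.0134²·(1+2.718) = 0.0006676
Wq = λ·E[S²]/(2(1−ρ)) = 25.61·0.0006676/(2·0.6568) = 0.01302 hr

Final: 0.01302 hr


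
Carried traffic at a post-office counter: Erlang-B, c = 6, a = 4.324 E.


B(6,4.324) = 0.140989 (Erlang-B)
Carried load = a(1 − B) = 4.324·(1 − 0.140989) = 4.324·0.859011 = 3.7144 E

Final: 3.7144 Erlangs


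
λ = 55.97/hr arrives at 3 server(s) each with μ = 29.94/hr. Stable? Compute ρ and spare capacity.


Total capacity cμ = 3·29.94 = 89.82/hr
ρ = λ/(cμ) = 55.97/89.82 = 0.6231
Stable ⇔ ρ < 1: YES
Spare capacity = cμ − λ = 89.82 − 55.97 = 33.85/hr

Final: ρ = 0.6231; stable; margin = 33.85/hr


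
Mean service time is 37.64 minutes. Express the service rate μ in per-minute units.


μ = 1/(service time) in consistent units.
1 minute = 1 min, so μ = 1/37.64 = 0.02657 per minute

Final: 0.02657 /min


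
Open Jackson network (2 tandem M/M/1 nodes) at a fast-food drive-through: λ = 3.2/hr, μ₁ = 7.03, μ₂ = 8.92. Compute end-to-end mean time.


Each node sees arrival rate λ = 3.2/hr (tandem ⇒ throughput preserved).
W₁ = 1/(μ₁−λ) = 1/(7.03−3.2) = 0.26110 hr
W₂ = 1/(μ₂−λ) = 1/(8.92−3.2) = 0.17483 hr
W_total = W₁ + W₂ = 0.26110 + 0.17483 = 0.43592 hr

Final: 0.43592 hr


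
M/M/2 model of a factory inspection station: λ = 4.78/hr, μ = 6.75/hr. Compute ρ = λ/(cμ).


ρ = λ/(cμ) = 4.78/(2·6.75) = 4.78/13.50 = 0.3541

Final: 0.3541


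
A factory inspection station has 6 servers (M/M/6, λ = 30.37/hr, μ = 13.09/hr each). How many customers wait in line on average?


a = λ/μ = 2.3201; ρ = a/6 = 0.3867
P₀ = 0.097908
Lq = P₀·a^c·ρ / (c!·(1−ρ)²) = 0.097908·155.96634·0.3867/(720·0.37616)
= 0.02180

Final: 0.02180


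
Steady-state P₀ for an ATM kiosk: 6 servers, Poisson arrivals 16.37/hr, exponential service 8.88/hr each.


a = λ/μ = 16.37/8.88 = 1.8435; ρ = a/c = 0.3072
Σ_{k=0}^{5} a^k/k! (terms k=0..5) = 1.00000 + 1.84347 + 1.69919 + 1.04413 + 0.48121 + 0.17742 = 6.24541
Tail: a^6/(6!(1−ρ)) = 39.24771/(720·0.6928) = 0.07869
P₀ = 1/(6.24541 + 0.07869) = 1/6.32410 = 0.158125

Final: 0.158125


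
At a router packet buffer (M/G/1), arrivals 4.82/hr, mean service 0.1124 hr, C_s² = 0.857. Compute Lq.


ρ = λ·E[S] = 4.82·0.1124 = 0.5418
Lq = ρ²(1+C_s²)/(2(1−ρ)) = 0.2935·(1+0.857)/(2·0.4582)
= 0.2935·1.8570/0.9165 = 0.59473

Final: 0.59473


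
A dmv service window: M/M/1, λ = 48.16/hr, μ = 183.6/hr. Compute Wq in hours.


ρ = 48.16/183.6 = 0.2623
Wq = ρ/(μ−λ) = 0.2623/(183.6 − 48.16) = 0.2623/135.44 = 0.001937 hr

Final: 0.001937 hr


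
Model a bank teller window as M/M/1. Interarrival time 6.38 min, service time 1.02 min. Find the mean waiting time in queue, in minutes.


λ = 60/6.38 = 9.4044 /hr
μ = 60/1.02 = 58.8235 /hr
ρ = λ/μ = 9.4044/58.8235 = 0.1599
Wq = ρ/(μ−λ) = 0.1599/(58.8235−9.4044) = 0.003235 hr
In minutes: 0.003235·60 = 0.1941 min

Final: 0.1941 min


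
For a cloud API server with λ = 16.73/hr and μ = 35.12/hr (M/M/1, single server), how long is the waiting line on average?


ρ = 16.73/35.12 = 0.4764
Lq = ρ²/(1−ρ) = 0.2269/0.5236 = 0.4334

Final: 0.4334


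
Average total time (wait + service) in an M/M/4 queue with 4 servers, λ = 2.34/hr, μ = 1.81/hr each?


a = 1.2928; ρ = 0.3232; P₀ = 0.273178
Lq = P₀·a^c·ρ/(c!(1−ρ)²) = 0.02244
Wq = Lq/λ = 0.02244/2.34 = 0.009588 hr
W = Wq + 1/μ = 0.009588 + 0.55249 = 0.56207 hr

Final: 0.56207 hr


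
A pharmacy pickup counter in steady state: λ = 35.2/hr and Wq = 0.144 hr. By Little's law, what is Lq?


Lq = λWq = 35.2·0.144 = 5.0688

Final: 5.0688


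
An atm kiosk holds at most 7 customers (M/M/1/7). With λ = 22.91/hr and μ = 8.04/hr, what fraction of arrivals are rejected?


ρ = λ/μ = 22.91/8.04 = 2.8495
P_K = (1−ρ)ρ^K/(1−ρ^(K+1)) = (-1.8495·1525.398388)/(1 − 4346.626501)
= -2821.228113/-4345.626501 = 0.649211

Final: 0.649211


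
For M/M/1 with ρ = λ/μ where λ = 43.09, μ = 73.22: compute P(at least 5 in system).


ρ = 43.09/73.22 = 0.5885
P(N ≥ n) = ρ^n = 0.5885^5 = 0.070588

Final: 0.070588


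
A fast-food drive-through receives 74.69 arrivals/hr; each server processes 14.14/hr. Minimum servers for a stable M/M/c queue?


Stability requires cμ > λ ⇔ c > λ/μ.
λ/μ = 74.69/14.14 = 5.2822
Minimum integer c = ⌊5.2822⌋ + 1 = 6
Check: 6·14.14 = 84.84 > 74.69, while 5·14.14 = 70.70 ≤ 74.69

Final: 6 servers


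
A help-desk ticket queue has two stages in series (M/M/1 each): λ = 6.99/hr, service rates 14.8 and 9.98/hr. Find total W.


Each node sees arrival rate λ = 6.99/hr (tandem ⇒ throughput preserved).
W₁ = 1/(μ₁−λ) = 1/(14.8−6.99) = 0.12804 hr
W₂ = 1/(μ₂−λ) = 1/(9.98−6.99) = 0.33445 hr
W_total = W₁ + W₂ = 0.12804 + 0.33445 = 0.46249 hr

Final: 0.46249 hr


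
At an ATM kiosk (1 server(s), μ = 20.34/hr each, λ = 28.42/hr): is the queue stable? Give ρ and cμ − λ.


Total capacity cμ = 1·20.34 = 20.34/hr
ρ = λ/(cμ) = 28.42/20.34 = 1.3972
Stable ⇔ ρ < 1: NO
Spare capacity = cμ − λ = 20.34 − 28.42 = -8.08/hr

Final: ρ = 1.3972; unstable; margin = -8.08/hr


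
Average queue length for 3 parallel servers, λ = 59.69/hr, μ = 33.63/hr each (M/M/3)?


a = λ/μ = 1.7749; ρ = a/3 = 0.5916
P₀ = 0.150782
Lq = P₀·a^c·ρ / (c!·(1−ρ)²) = 0.150782·5.59145·0.5916/(6·0.16676)
= 0.49851

Final: 0.49851


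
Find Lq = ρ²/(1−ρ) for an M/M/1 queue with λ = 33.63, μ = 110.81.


ρ = 33.63/110.81 = 0.3035
Lq = ρ²/(1−ρ) = 0.09211/0.6965 = 0.1322

Final: 0.1322


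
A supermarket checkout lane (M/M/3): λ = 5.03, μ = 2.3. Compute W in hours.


a = 2.1870; ρ = 0.7290; P₀ = 0.083258
Lq = P₀·a^c·ρ/(c!(1−ρ)²) = 1.44056
Wq = Lq/λ = 1.44056/5.03 = 0.28639 hr
W = Wq + 1/μ = 0.28639 + 0.43478 = 0.72118 hr

Final: 0.72118 hr


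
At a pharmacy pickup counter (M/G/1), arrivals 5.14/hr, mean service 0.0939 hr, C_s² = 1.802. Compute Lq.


ρ = λ·E[S] = 5.14·0.0939 = 0.4826
Lq = ρ²(1+C_s²)/(2(1−ρ)) = 0.2329·(1+1.802)/(2·0.5174)
= 0.2329·2.8020/1.0347 = 0.63082

Final: 0.63082


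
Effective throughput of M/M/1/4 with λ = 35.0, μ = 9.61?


ρ = 3.6420; P_K = (1−ρ)ρ^4/(1−ρ^5) = 0.726562
λ_eff = λ(1 − P_K) = 35.0·(1 − 0.726562) = 35.0·0.273438 = 9.5703 /hr

Final: 9.5703 /hr


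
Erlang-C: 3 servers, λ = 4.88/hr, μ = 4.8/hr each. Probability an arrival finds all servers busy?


a = λ/μ = 1.0167; ρ = a/3 = 0.3389
P₀ = 0.357348 (from M/M/c formula)
C(c,a) = [a^c/(c!(1−ρ))]·P₀ = [1.05084/(6·0.6611)]·0.357348
= 0.26492·0.357348 = 0.094668

Final: 0.094668


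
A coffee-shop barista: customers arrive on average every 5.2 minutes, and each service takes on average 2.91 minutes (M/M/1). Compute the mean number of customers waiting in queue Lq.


λ = 60/5.2 = 11.5385 /hr
μ = 60/2.91 = 20.6186 /hr
ρ = λ/μ = 11.5385/20.6186 = 0.5596
Lq = ρ²/(1−ρ) = 0.3132/0.4404 = 0.7111

Final: 0.7111


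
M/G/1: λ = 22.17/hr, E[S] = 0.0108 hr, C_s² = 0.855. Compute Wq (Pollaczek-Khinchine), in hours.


ρ = λ·E[S] = 22.17·0.0108 = 0.2394
E[S²] = E[S]²(1+C_s²) = 0.0108²·(1+0.855) = 0.0002164
Wq = λ·E[S²]/(2(1−ρ)) = 22.17·0.0002164/(2·0.7606) = 0.003153 hr

Final: 0.003153 hr


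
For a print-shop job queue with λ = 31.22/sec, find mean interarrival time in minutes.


Mean interarrival time = 1/λ = 1/31.22 second = 0.03203 second
In minutes: 0.03203 × 0.0166667 = 0.0005338 min

Final: 0.0005338 min


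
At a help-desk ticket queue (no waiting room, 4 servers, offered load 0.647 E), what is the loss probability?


B(c,a) = (a^c/c!) / Σ_{k=0}^{c} a^k/k!
a^4/4! = 0.007301
Σ terms (k=0..4): 1.00000 + 0.64700 + 0.20930 + 0.04514 + 0.007301 = 1.908746
B = 0.007301/1.908746 = 0.003825

Final: 0.003825


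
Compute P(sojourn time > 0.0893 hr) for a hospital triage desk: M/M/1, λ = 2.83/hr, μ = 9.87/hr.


W ~ Exponential(μ−λ) for M/M/1.
μ − λ = 9.87 − 2.83 = 7.0400
P(W > t) = e^{−(μ−λ)t} = e^{−0.6287} = 0.533300

Final: 0.533300


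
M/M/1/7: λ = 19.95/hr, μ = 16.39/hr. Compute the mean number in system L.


ρ = 19.95/16.39 = 1.2172
L = ρ[1 − (K+1)ρ^K + Kρ^(K+1)] / [(1−ρ)(1−ρ^(K+1))]
Numerator: 1.2172·(1 − 8·3.958655 + 7·4.818497) = 3.724941
Denominator: (-0.2172)·(-3.818497) = 0.829399
L = 3.724941/0.829399 = 4.4911

Final: 4.4911


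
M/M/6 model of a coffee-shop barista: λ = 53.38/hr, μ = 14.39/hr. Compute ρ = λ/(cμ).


ρ = λ/(cμ) = 53.38/(6·14.39) = 53.38/86.34 = 0.6183

Final: 0.6183


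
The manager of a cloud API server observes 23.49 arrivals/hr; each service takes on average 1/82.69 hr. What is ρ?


ρ = λ/μ = 23.49/82.69 = 0.2841

Final: 0.2841


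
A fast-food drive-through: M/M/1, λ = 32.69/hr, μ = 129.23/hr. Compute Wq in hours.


ρ = 32.69/129.23 = 0.2530
Wq = ρ/(μ−λ) = 0.2530/(129.23 − 32.69) = 0.2530/96.54 = 0.002620 hr

Final: 0.002620 hr


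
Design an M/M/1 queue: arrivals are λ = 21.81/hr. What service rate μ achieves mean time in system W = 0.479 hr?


W = 1/(μ−λ) ⇒ μ − λ = 1/W = 1/0.479 = 2.0877
μ = λ + 1/W = 21.81 + 2.0877 = 23.8977 per hr

Final: 23.8977 /hr


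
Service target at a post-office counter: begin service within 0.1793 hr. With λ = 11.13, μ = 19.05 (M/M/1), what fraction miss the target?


ρ = 11.13/19.05 = 0.5843
P(Wq > t) = ρ·e^{−(μ−λ)t} = 0.5843·e^{−1.4201}
= 0.5843·0.241700 = 0.141214

Final: 0.141214


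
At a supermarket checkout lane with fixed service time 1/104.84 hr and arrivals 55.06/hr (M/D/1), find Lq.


ρ = 55.06/104.84 = 0.5252
M/D/1: Lq = ρ²/(2(1−ρ)) = 0.2758/(2·0.4748) = 0.29044

Final: 0.29044


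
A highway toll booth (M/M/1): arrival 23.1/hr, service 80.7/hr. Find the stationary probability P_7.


ρ = 23.1/80.7 = 0.2862
P_n = (1−ρ)·ρ^n = (1 − 0.2862)·0.2862^7 = 0.7138·0.0001575 = 0.0001124

Final: 0.0001124


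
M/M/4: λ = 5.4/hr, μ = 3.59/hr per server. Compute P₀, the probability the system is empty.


a = λ/μ = 5.4/3.59 = 1.5042; ρ = a/c = 0.3760
Σ_{k=0}^{3} a^k/k! (terms k=0..3) = 1.00000 + 1.50418 + 1.13128 + 0.56721 = 4.20267
Tail: a^4/(4!(1−ρ)) = 5.11914/(24·0.6240) = 0.34185
P₀ = 1/(4.20267 + 0.34185) = 1/4.54452 = 0.220045

Final: 0.220045


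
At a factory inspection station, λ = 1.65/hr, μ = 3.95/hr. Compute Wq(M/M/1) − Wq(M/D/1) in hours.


ρ = 1.65/3.95 = 0.4177
Wq(M/M/1) = ρ/(μ−λ) = 0.4177/2.30 = 0.18162 hr
Wq(M/D/1) = ρ/(2(μ−λ)) = 0.09081 hr
Savings = 0.18162 − 0.09081 = 0.09081 hr

Final: 0.09081 hr


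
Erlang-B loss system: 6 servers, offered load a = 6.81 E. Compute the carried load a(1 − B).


B(6,6.81) = 0.319319 (Erlang-B)
Carried load = a(1 − B) = 6.81·(1 − 0.319319) = 6.81·0.680681 = 4.6354 E

Final: 4.6354 Erlangs


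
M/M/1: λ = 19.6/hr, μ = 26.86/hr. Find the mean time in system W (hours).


W = 1/(μ−λ) = 1/(26.86 − 19.6) = 1/7.26 = 0.1377 hr

Final: 0.1377 hr


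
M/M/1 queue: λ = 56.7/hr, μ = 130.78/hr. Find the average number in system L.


ρ = λ/μ = 56.7/130.78 = 0.4336
L = ρ/(1−ρ) = 0.4336/(1 − 0.4336) = 0.4336/0.5664 = 0.7654

Final: 0.7654


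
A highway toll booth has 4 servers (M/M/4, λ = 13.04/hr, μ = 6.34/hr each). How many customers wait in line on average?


a = λ/μ = 2.0568; ρ = a/4 = 0.5142
P₀ = 0.122594
Lq = P₀·a^c·ρ / (c!·(1−ρ)²) = 0.122594·17.89589·0.5142/(24·0.23601)
= 0.19917

Final: 0.19917


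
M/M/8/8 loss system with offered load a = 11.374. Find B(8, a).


B(c,a) = (a^c/c!) / Σ_{k=0}^{c} a^k/k!
a^8/8! = 6946.807554
Σ terms (k=0..8): 1.00000 + 11.37400 + 64.68394 + 245.23837 + 697.33531 + 1586.29835 + 3007.09291 + 4886.09640 + 6946.80755 = 17445.926833
B = 6946.807554/17445.926833 = 0.398191

Final: 0.398191


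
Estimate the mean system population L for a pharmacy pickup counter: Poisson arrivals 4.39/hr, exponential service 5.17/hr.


ρ = λ/μ = 4.39/5.17 = 0.8491
L = ρ/(1−ρ) = 0.8491/(1 − 0.8491) = 0.8491/0.1509 = 5.6282

Final: 5.6282


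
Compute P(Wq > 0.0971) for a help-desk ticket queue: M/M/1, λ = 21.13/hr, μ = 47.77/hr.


ρ = 21.13/47.77 = 0.4423
P(Wq > t) = ρ·e^{−(μ−λ)t} = 0.4423·e^{−2.5867}
= 0.4423·0.075265 = 0.033292

Final: 0.033292


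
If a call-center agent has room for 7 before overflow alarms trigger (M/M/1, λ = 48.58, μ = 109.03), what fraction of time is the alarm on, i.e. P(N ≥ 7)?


ρ = 48.58/109.03 = 0.4456
P(N ≥ n) = ρ^n = 0.4456^7 = 0.003486

Final: 0.003486


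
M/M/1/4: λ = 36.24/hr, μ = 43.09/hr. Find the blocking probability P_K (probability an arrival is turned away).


ρ = λ/μ = 36.24/43.09 = 0.8410
P_K = (1−ρ)ρ^K/(1−ρ^(K+1)) = (0.1590·0.500319)/(1 − 0.420783)
= 0.079535/0.579217 = 0.137316

Final: 0.137316


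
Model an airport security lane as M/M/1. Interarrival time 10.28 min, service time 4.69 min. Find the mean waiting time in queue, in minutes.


λ = 60/10.28 = 5.8366 /hr
μ = 60/4.69 = 12.7932 /hr
ρ = λ/μ = 5.8366/12.7932 = 0.4562
Wq = ρ/(μ−λ) = 0.4562/(12.7932−5.8366) = 0.06558 hr
In minutes: 0.06558·60 = 3.935 min

Final: 3.935 min


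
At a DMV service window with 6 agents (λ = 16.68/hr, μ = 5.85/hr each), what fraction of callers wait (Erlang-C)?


a = λ/μ = 2.8513; ρ = a/6 = 0.4752
P₀ = 0.057058 (from M/M/c formula)
C(c,a) = [a^c/(c!(1−ρ))]·P₀ = [537.32999/(720·0.5248)]·0.057058
= 1.42209·0.057058 = 0.081141

Final: 0.081141


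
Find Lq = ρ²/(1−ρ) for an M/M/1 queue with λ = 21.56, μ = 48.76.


ρ = 21.56/48.76 = 0.4422
Lq = ρ²/(1−ρ) = 0.1955/0.5578 = 0.3505

Final: 0.3505


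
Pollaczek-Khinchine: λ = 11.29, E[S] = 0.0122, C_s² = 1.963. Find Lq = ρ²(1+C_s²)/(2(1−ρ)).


ρ = λ·E[S] = 11.29·0.0122 = 0.1377
Lq = ρ²(1+C_s²)/(2(1−ρ)) = 0.01897·(1+1.963)/(2·0.8623)
= 0.01897·2.9630/1.7245 = 0.03260

Final: 0.03260


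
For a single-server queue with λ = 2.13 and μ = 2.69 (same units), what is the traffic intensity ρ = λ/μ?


ρ = λ/μ = 2.13/2.69 = 0.7918

Final: 0.7918


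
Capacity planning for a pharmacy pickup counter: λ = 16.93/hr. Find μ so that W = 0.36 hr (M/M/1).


W = 1/(μ−λ) ⇒ μ − λ = 1/W = 1/0.36 = 2.7778
μ = λ + 1/W = 16.93 + 2.7778 = 19.7078 per hr

Final: 19.7078 /hr


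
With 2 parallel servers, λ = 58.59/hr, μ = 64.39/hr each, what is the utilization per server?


ρ = λ/(cμ) = 58.59/(2·64.39) = 58.59/128.78 = 0.4550

Final: 0.4550


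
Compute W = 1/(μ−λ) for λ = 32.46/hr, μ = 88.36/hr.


W = 1/(μ−λ) = 1/(88.36 − 32.46) = 1/55.90 = 0.01789 hr

Final: 0.01789 hr


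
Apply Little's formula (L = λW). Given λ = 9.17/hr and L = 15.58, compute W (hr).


W = L/λ = 15.58/9.17 = 1.6990 hr

Final: 1.6990 hr


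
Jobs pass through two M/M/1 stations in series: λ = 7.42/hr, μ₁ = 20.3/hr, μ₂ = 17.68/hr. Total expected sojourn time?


Each node sees arrival rate λ = 7.42/hr (tandem ⇒ throughput preserved).
W₁ = 1/(μ₁−λ) = 1/(20.3−7.42) = 0.07764 hr
W₂ = 1/(μ₂−λ) = 1/(17.68−7.42) = 0.09747 hr
W_total = W₁ + W₂ = 0.07764 + 0.09747 = 0.17511 hr

Final: 0.17511 hr


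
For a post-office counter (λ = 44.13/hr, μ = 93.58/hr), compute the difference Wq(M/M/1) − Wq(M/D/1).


ρ = 44.13/93.58 = 0.4716
Wq(M/M/1) = ρ/(μ−λ) = 0.4716/49.45 = 0.009536 hr
Wq(M/D/1) = ρ/(2(μ−λ)) = 0.004768 hr
Savings = 0.009536 − 0.004768 = 0.004768 hr

Final: 0.004768 hr


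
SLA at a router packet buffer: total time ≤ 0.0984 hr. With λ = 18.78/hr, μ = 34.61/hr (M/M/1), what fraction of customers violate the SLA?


W ~ Exponential(μ−λ) for M/M/1.
μ − λ = 34.61 − 18.78 = 15.8300
P(W > t) = e^{−(μ−λ)t} = e^{−1.5577} = 0.210626

Final: 0.210626


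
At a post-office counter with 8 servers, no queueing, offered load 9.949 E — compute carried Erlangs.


B(8,9.949) = 0.335926 (Erlang-B)
Carried load = a(1 − B) = 9.949·(1 − 0.335926) = 9.949·0.664074 = 6.6069 E

Final: 6.6069 Erlangs


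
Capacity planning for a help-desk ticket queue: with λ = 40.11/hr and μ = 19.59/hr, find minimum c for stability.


Stability requires cμ > λ ⇔ c > λ/μ.
λ/μ = 40.11/19.59 = 2.0475
Minimum integer c = ⌊2.0475⌋ + 1 = 3
Check: 3·19.59 = 58.77 > 40.11, while 2·19.59 = 39.18 ≤ 40.11

Final: 3 servers


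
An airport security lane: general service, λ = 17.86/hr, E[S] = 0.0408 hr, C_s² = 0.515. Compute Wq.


ρ = λ·E[S] = 17.86·0.0408 = 0.7287
E[S²] = E[S]²(1+C_s²) = 0.0408²·(1+0.515) = 0.002522
Wq = λ·E[S²]/(2(1−ρ)) = 17.86·0.002522/(2·0.2713) = 0.08301 hr

Final: 0.08301 hr


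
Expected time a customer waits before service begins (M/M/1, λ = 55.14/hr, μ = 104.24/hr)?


ρ = 55.14/104.24 = 0.5290
Wq = ρ/(μ−λ) = 0.5290/(104.24 − 55.14) = 0.5290/49.10 = 0.01077 hr

Final: 0.01077 hr


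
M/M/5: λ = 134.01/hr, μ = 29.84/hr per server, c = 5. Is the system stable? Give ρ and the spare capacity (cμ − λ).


Total capacity cμ = 5·29.84 = 149.20/hr
ρ = λ/(cμ) = 134.01/149.20 = 0.8982
Stable ⇔ ρ < 1: YES
Spare capacity = cμ − λ = 149.20 − 134.01 = 15.19/hr

Final: ρ = 0.8982; stable; margin = 15.19/hr


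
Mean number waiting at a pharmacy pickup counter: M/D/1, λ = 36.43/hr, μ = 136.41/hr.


ρ = 36.43/136.41 = 0.2671
M/D/1: Lq = ρ²/(2(1−ρ)) = 0.07132/(2·0.7329) = 0.04866

Final: 0.04866


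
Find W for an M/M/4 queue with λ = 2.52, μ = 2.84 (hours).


a = 0.8873; ρ = 0.2218; P₀ = 0.411417
Lq = P₀·a^c·ρ/(c!(1−ρ)²) = 0.003893
Wq = Lq/λ = 0.003893/2.52 = 0.001545 hr
W = Wq + 1/μ = 0.001545 + 0.35211 = 0.35366 hr

Final: 0.35366 hr


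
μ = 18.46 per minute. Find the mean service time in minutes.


Mean service time = 1/μ = 1/18.46 minute = 0.05417 minute
In minutes: 0.05417 × 1 = 0.05417 min

Final: 0.05417 min


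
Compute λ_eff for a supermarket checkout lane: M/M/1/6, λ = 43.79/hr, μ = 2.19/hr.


ρ = 19.9954; P_K = (1−ρ)ρ^6/(1−ρ^7) = 0.949989
λ_eff = λ(1 − P_K) = 43.79·(1 − 0.949989) = 43.79·0.050011 = 2.1900 /hr

Final: 2.1900 /hr


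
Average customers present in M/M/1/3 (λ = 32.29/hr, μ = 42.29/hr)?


ρ = 32.29/42.29 = 0.7635
L = ρ[1 − (K+1)ρ^K + Kρ^(K+1)] / [(1−ρ)(1−ρ^(K+1))]
Numerator: 0.7635·(1 − 4·0.445134 + 3·0.339877) = 0.182556
Denominator: (0.2365)·(0.660123) = 0.156094
L = 0.182556/0.156094 = 1.1695

Final: 1.1695


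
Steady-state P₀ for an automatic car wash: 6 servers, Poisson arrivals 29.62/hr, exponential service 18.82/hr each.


a = λ/μ = 29.62/18.82 = 1.5739; ρ = a/c = 0.2623
Σ_{k=0}^{5} a^k/k! (terms k=0..5) = 1.00000 + 1.57386 + 1.23851 + 0.64975 + 0.25565 + 0.08047 = 4.79824
Tail: a^6/(6!(1−ρ)) = 15.19822/(720·0.7377) = 0.02861
P₀ = 1/(4.79824 + 0.02861) = 1/4.82686 = 0.207174

Final: 0.207174


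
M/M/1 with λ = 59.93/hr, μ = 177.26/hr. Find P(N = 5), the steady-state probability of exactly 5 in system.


ρ = 59.93/177.26 = 0.3381
P_n = (1−ρ)·ρ^n = (1 − 0.3381)·0.3381^5 = 0.6619·0.004417 = 0.002924

Final: 0.002924


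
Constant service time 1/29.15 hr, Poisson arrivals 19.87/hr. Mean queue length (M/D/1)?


ρ = 19.87/29.15 = 0.6816
M/D/1: Lq = ρ²/(2(1−ρ)) = 0.4646/(2·0.3184) = 0.72976

Final: 0.72976


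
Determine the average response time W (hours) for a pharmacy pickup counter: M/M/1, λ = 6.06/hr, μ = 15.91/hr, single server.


W = 1/(μ−λ) = 1/(15.91 − 6.06) = 1/9.85 = 0.1015 hr

Final: 0.1015 hr


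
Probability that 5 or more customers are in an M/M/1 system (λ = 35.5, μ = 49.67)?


ρ = 35.5/49.67 = 0.7147
P(N ≥ n) = ρ^n = 0.7147^5 = 0.186497

Final: 0.186497


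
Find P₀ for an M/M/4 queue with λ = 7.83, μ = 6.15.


a = λ/μ = 7.83/6.15 = 1.2732; ρ = a/c = 0.3183
Σ_{k=0}^{3} a^k/k! (terms k=0..3) = 1.00000 + 1.27317 + 0.81048 + 0.34396 = 3.42761
Tail: a^4/(4!(1−ρ)) = 2.62752/(24·0.6817) = 0.16060
P₀ = 1/(3.42761 + 0.16060) = 1/3.58821 = 0.278690

Final: 0.278690


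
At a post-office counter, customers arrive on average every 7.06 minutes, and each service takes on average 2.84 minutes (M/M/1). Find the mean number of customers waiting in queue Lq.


λ = 60/7.06 = 8.4986 /hr
μ = 60/2.84 = 21.1268 /hr
ρ = λ/μ = 8.4986/21.1268 = 0.4023
Lq = ρ²/(1−ρ) = 0.1618/0.5977 = 0.2707

Final: 0.2707


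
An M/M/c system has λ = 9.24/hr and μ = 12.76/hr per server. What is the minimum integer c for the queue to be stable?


Stability requires cμ > λ ⇔ c > λ/μ.
λ/μ = 9.24/12.76 = 0.7241
Minimum integer c = ⌊0.7241⌋ + 1 = 1
Check: 1·12.76 = 12.76 > 9.24, while 0·12.76 = 0.00 ≤ 9.24

Final: 1 servers


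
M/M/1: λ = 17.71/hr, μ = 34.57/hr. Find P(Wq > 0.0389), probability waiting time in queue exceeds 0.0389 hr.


ρ = 17.71/34.57 = 0.5123
P(Wq > t) = ρ·e^{−(μ−λ)t} = 0.5123·e^{−0.6559}
= 0.5123·0.518999 = 0.265880

Final: 0.265880


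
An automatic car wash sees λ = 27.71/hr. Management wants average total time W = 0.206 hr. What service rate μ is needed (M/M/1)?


W = 1/(μ−λ) ⇒ μ − λ = 1/W = 1/0.206 = 4.8544
μ = λ + 1/W = 27.71 + 4.8544 = 32.5644 per hr

Final: 32.5644 /hr


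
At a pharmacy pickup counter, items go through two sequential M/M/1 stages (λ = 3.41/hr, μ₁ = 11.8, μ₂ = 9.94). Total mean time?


Each node sees arrival rate λ = 3.41/hr (tandem ⇒ throughput preserved).
W₁ = 1/(μ₁−λ) = 1/(11.8−3.41) = 0.11919 hr
W₂ = 1/(μ₂−λ) = 1/(9.94−3.41) = 0.15314 hr
W_total = W₁ + W₂ = 0.11919 + 0.15314 = 0.27233 hr

Final: 0.27233 hr


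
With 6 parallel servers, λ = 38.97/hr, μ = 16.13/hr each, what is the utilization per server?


ρ = λ/(cμ) = 38.97/(6·16.13) = 38.97/96.78 = 0.4027

Final: 0.4027
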